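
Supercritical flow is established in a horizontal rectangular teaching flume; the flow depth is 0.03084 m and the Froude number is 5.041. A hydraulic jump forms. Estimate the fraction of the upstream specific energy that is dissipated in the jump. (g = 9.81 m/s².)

ΔE/E₁ = 0.494 (49.4%)

Fr₁ = 5.041 (given).
Conjugate-depth relation: y₂/y₁ = ½[√(1 + 8Fr₁²) − 1] = ½[√204.29 − 1] = 6.647.
y₂ = 6.647 × 0.03084 = 0.2050 m.
E₁ = y₁(1 + Fr₁²/2) = 0.03084×(1 + 5.041²/2) = 0.4227 m. ΔE = (y₂ − y₁)³/(4y₁y₂) = 0.2088 m. ΔE/E₁ = 0.2088/0.4227 = 0.494.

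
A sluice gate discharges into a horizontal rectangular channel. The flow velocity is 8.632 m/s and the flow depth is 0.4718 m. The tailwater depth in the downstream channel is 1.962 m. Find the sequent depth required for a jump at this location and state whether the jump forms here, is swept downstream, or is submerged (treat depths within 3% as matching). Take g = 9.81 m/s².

Fr₁ = V₁/√(g·y₁) = 8.632/√(9.81×0.4718) = 4.012.
By Bélanger, y₂/y₁ = ½[√(1 + 8Fr₁²) − 1] = ½[√129.79 − 1] = 5.196.
y₂ = 5.196 × 0.4718 = 2.452 m.
Tailwater y_tw = 1.962 m: y_tw < y₂, so the jump is swept downstream.

y₂ = 2.452 m; the jump is swept downstream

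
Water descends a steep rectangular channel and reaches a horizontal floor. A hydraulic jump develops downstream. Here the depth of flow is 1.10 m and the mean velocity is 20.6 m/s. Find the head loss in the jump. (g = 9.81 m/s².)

Fr₁ = V₁/√(g·y₁) = 20.6/√(9.81×1.10) = 6.27.
Conjugate-depth relation: y₂/y₁ = ½[√(1 + 8Fr₁²) − 1] = ½[√315.6 − 1] = 8.38.
y₂ = 8.38 × 1.10 = 9.22 m.
Head loss: ΔE = (y₂ − y₁)³/(4y₁y₂) = (9.22 − 1.10)³/(4×1.10×9.22) = 536/40.6 = 13.2 m.

ΔE = 13.2 m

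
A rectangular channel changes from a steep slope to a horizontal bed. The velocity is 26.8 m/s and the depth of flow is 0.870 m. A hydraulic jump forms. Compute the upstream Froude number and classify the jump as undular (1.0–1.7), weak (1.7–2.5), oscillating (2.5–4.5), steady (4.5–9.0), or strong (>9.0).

Fr₁ = V₁/√(g·y₁) = 26.8/√(9.81×0.870) = 9.17.
Fr₁ = 9.17 lies in the strong range.

Fr₁ = 9.17; strong jump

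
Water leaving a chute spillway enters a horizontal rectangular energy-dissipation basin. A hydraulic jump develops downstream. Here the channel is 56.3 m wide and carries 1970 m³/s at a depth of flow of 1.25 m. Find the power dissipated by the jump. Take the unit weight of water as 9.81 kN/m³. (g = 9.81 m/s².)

P = 528121 kW

q = Q/b = 1970/56.3 = 35.0 m²/s; V₁ = q/y₁ = 28.0 m/s. Fr₁ = V₁/√(g·y₁) = 7.99.
Sequent-depth ratio: y₂/y₁ = ½[√(1 + 8Fr₁²) − 1] = ½[√512.2 − 1] = 10.8.
y₂ = 10.8 × 1.25 = 13.5 m.
Head loss: ΔE = (y₂ − y₁)³/(4y₁y₂) = (13.5 − 1.25)³/(4×1.25×13.5) = 1847/67.6 = 27.3 m.
P = γ·Q·ΔE = 9.81 × 1970 × 27.3 = 528121 kW.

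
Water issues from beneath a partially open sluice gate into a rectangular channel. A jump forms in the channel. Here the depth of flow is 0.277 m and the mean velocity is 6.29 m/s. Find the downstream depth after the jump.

Fr₁ = V₁/√(g·y₁) = 6.29/√(9.81×0.277) = 3.82.
By Bélanger, y₂/y₁ = ½[√(1 + 8Fr₁²) − 1] = ½[√117.5 − 1] = 4.92.
y₂ = 4.92 × 0.277 = 1.36 m.

y₂ = 1.36 m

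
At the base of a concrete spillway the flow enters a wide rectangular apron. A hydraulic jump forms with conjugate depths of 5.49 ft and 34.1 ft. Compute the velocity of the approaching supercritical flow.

For a rectangular channel the momentum equation gives q² = ½·g·y₁·y₂·(y₁ + y₂) = ½×32.2×5.49×34.1×39.6 = 119327.
q = √119327 = 345 ft²/s.
V₁ = q/y₁ = 345/5.49 = 62.9 ft/s.

V₁ = 62.9 ft/s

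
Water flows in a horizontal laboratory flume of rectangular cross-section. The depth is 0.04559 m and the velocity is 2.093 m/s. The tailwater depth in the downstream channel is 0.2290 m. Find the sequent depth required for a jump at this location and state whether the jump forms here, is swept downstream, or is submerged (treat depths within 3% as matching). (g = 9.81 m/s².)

y₂ = 0.1803 m; the jump is submerged

Fr₁ = V₁/√(g·y₁) = 2.093/√(9.81×0.04559) = 3.130.
Sequent-depth ratio: y₂/y₁ = ½[√(1 + 8Fr₁²) − 1] = ½[√79.359 − 1] = 3.954.
y₂ = 3.954 × 0.04559 = 0.1803 m.
Tailwater y_tw = 0.2290 m: y_tw > y₂, so the jump is submerged.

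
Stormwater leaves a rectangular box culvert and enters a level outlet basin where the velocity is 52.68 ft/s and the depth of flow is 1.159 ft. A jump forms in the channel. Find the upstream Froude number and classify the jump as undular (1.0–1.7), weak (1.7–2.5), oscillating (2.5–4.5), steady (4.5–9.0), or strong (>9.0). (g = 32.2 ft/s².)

Fr₁ = 8.623; steady jump

Fr₁ = V₁/√(g·y₁) = 52.68/√(32.2×1.159) = 8.623.
Fr₁ = 8.623 lies in the steady range.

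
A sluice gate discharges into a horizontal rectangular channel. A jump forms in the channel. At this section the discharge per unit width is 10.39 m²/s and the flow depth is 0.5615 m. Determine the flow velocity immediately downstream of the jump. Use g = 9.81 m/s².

V₁ = q/y₁ = 10.39/0.5615 = 18.50 m/s. Fr₁ = V₁/√(g·y₁) = 18.50/√(9.81×0.5615) = 7.884.
By Bélanger, y₂/y₁ = ½[√(1 + 8Fr₁²) − 1] = ½[√498.28 − 1] = 10.66.
y₂ = 10.66 × 0.5615 = 5.986 m.
V₂ = q/y₂ = 10.39/5.986 = 1.736 m/s.

V₂ = 1.736 m/s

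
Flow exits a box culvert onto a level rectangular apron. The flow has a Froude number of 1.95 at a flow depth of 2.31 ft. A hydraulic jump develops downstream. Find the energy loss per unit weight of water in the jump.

Fr₁ = 1.95 (given).
Sequent-depth ratio: y₂/y₁ = ½[√(1 + 8Fr₁²) − 1] = ½[√31.42 − 1] = 2.30.
y₂ = 2.30 × 2.31 = 5.32 ft.
Head loss: ΔE = (y₂ − y₁)³/(4y₁y₂) = (5.32 − 2.31)³/(4×2.31×5.32) = 27.2/49.1 = 0.554 ft.

ΔE = 0.554 ft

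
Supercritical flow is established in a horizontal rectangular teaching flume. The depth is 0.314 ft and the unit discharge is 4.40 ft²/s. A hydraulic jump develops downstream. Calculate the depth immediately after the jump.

V₁ = q/y₁ = 4.40/0.314 = 14.0 ft/s. Fr₁ = V₁/√(g·y₁) = 14.0/√(32.2×0.314) = 4.41.
Bélanger equation: y₂/y₁ = ½[√(1 + 8Fr₁²) − 1] = ½[√156.4 − 1] = 5.75.
y₂ = 5.75 × 0.314 = 1.81 ft.

y₂ = 1.81 ft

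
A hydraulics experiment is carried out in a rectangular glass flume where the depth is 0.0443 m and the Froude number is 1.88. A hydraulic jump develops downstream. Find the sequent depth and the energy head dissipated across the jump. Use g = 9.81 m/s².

y₂ = 0.0977 m; ΔE = 0.00879 m

Fr₁ = 1.88 (given).
From the momentum equation for a rectangular channel, y₂/y₁ = ½[√(1 + 8Fr₁²) − 1] = ½[√29.28 − 1] = 2.21.
y₂ = 2.21 × 0.0443 = 0.0977 m.
V₁ = Fr₁·√(g·y₁) = 1.88×√(9.81×0.0443) = 1.24 m/s; q = V₁·y₁ = 0.0549 m²/s. V₂ = q/y₂ = 0.0549/0.0977 = 0.562 m/s. E₁ = y₁ + V₁²/2g = 0.123 m; E₂ = y₂ + V₂²/2g = 0.114 m. ΔE = E₁ − E₂ = 0.00879 m.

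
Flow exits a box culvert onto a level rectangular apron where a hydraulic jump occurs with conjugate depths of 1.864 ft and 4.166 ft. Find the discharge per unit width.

q = 27.46 ft²/s

For a rectangular channel the momentum equation gives q² = ½·g·y₁·y₂·(y₁ + y₂) = ½×32.2×1.864×4.166×6.030 = 753.9.
q = √753.9 = 27.46 ft²/s.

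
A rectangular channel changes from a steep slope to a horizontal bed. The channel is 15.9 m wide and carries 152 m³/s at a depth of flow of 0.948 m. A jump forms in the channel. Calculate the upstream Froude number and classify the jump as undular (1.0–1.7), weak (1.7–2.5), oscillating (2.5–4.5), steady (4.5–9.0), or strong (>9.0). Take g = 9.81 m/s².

Fr₁ = 3.31; oscillating jump

q = Q/b = 152/15.9 = 9.56 m²/s; V₁ = q/y₁ = 10.1 m/s. Fr₁ = V₁/√(g·y₁) = 3.31.
Fr₁ = 3.31 lies in the oscillating range.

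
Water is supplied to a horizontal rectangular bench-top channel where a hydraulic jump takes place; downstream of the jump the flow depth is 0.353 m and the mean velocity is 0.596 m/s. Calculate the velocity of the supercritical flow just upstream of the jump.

Fr₂ = V₂/√(g·y₂) = 0.596/√(9.81×0.353) = 0.320.
The Bélanger relation is symmetric: y₁/y₂ = ½[√(1 + 8Fr₂²) − 1] = ½[√1.821 − 1] = 0.175.
y₁ = 0.175 × 0.353 = 0.0617 m.
V₁ = q/y₁ = 0.210/0.0617 = 3.41 m/s.

V₁ = 3.41 m/s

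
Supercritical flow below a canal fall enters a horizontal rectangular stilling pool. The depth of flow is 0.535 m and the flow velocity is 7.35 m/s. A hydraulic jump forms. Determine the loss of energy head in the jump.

ΔE = 0.947 m

Fr₁ = V₁/√(g·y₁) = 7.35/√(9.81×0.535) = 3.21.
Conjugate-depth relation: y₂/y₁ = ½[√(1 + 8Fr₁²) − 1] = ½[√83.35 − 1] = 4.06.
y₂ = 4.06 × 0.535 = 2.17 m.
Head loss: ΔE = (y₂ − y₁)³/(4y₁y₂) = (2.17 − 0.535)³/(4×0.535×2.17) = 4.41/4.65 = 0.947 m.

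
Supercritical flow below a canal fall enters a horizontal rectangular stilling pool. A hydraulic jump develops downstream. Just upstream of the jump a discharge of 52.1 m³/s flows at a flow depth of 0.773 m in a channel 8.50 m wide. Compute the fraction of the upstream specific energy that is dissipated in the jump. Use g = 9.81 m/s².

ΔE/E₁ = 0.238 (23.8%)

q = Q/b = 52.1/8.50 = 6.13 m²/s; V₁ = q/y₁ = 7.93 m/s. Fr₁ = V₁/√(g·y₁) = 2.88.
Sequent-depth ratio: y₂/y₁ = ½[√(1 + 8Fr₁²) − 1] = ½[√67.33 − 1] = 3.60.
y₂ = 3.60 × 0.773 = 2.78 m.
E₁ = y₁ + V₁²/2g = 3.98 m. ΔE = (y₂ − y₁)³/(4y₁y₂) = 0.946 m. ΔE/E₁ = 0.946/3.98 = 0.238.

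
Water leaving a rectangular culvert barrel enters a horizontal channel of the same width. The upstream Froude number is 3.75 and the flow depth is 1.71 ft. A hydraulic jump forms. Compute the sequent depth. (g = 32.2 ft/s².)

Fr₁ = 3.75 (given).
From the momentum equation for a rectangular channel, y₂/y₁ = ½[√(1 + 8Fr₁²) − 1] = ½[√113.5 − 1] = 4.83.
y₂ = 4.83 × 1.71 = 8.25 ft.

y₂ = 8.25 ft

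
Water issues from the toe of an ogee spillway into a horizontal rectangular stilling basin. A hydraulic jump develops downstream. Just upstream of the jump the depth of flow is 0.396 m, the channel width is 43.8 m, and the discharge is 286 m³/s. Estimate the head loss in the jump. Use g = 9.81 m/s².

q = Q/b = 286/43.8 = 6.53 m²/s; V₁ = q/y₁ = 16.5 m/s. Fr₁ = V₁/√(g·y₁) = 8.37.
Bélanger equation: y₂/y₁ = ½[√(1 + 8Fr₁²) − 1] = ½[√560.9 − 1] = 11.3.
y₂ = 11.3 × 0.396 = 4.49 m.
Head loss: ΔE = (y₂ − y₁)³/(4y₁y₂) = (4.49 − 0.396)³/(4×0.396×4.49) = 68.7/7.11 = 9.65 m.

ΔE = 9.65 m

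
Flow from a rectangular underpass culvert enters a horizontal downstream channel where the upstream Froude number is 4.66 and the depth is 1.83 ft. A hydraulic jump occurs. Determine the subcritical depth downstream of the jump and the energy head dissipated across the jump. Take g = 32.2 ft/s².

Fr₁ = 4.66 (given).
From the momentum equation for a rectangular channel, y₂/y₁ = ½[√(1 + 8Fr₁²) − 1] = ½[√174.7 − 1] = 6.11.
y₂ = 6.11 × 1.83 = 11.2 ft.
V₁ = Fr₁·√(g·y₁) = 4.66×√(32.2×1.83) = 35.8 ft/s; q = V₁·y₁ = 65.5 ft²/s. V₂ = q/y₂ = 65.5/11.2 = 5.86 ft/s. E₁ = y₁ + V₁²/2g = 21.7 ft; E₂ = y₂ + V₂²/2g = 11.7 ft. ΔE = E₁ − E₂ = 9.99 ft.

y₂ = 11.2 ft; ΔE = 9.99 ft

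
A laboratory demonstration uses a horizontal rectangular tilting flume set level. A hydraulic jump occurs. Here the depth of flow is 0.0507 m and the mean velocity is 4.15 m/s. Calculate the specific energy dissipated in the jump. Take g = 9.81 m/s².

ΔE = 0.517 m

Fr₁ = V₁/√(g·y₁) = 4.15/√(9.81×0.0507) = 5.88.
Conjugate-depth relation: y₂/y₁ = ½[√(1 + 8Fr₁²) − 1] = ½[√278.0 − 1] = 7.84.
y₂ = 7.84 × 0.0507 = 0.397 m.
Head loss: ΔE = (y₂ − y₁)³/(4y₁y₂) = (0.397 − 0.0507)³/(4×0.0507×0.397) = 0.0416/0.0806 = 0.517 m.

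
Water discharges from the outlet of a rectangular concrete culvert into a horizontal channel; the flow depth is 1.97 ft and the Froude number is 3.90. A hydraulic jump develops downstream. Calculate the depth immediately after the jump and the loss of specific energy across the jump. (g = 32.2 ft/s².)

Fr₁ = 3.90 (given).
Sequent-depth ratio: y₂/y₁ = ½[√(1 + 8Fr₁²) − 1] = ½[√122.7 − 1] = 5.04.
y₂ = 5.04 × 1.97 = 9.92 ft.
V₁ = Fr₁·√(g·y₁) = 3.90×√(32.2×1.97) = 31.1 ft/s; q = V₁·y₁ = 61.2 ft²/s. V₂ = q/y₂ = 61.2/9.92 = 6.17 ft/s. E₁ = y₁ + V₁²/2g = 17.0 ft; E₂ = y₂ + V₂²/2g = 10.5 ft. ΔE = E₁ − E₂ = 6.44 ft.

y₂ = 9.92 ft; ΔE = 6.44 ft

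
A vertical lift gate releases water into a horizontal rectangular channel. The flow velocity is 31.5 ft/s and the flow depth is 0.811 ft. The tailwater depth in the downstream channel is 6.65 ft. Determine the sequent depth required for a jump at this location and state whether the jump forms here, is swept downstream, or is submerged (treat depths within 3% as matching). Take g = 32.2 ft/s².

y₂ = 6.68 ft; the jump forms here

Fr₁ = V₁/√(g·y₁) = 31.5/√(32.2×0.811) = 6.16.
From the momentum equation for a rectangular channel, y₂/y₁ = ½[√(1 + 8Fr₁²) − 1] = ½[√305.0 − 1] = 8.23.
y₂ = 8.23 × 0.811 = 6.68 ft.
Tailwater y_tw = 6.65 ft: y_tw ≈ y₂, so the jump forms here.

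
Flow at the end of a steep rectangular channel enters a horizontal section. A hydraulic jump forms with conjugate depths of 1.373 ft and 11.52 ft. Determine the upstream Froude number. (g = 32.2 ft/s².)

Fr₁ = 6.277

For a rectangular channel the momentum equation gives q² = ½·g·y₁·y₂·(y₁ + y₂) = ½×32.2×1.373×11.52×12.89 = 3283.
q = √3283 = 57.30 ft²/s.
V₁ = q/y₁ = 41.73 ft/s; Fr₁ = V₁/√(g·y₁) = 6.277.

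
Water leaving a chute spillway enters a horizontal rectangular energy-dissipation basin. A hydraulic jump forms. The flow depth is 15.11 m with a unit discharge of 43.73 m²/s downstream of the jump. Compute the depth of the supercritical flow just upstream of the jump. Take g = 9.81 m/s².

y₁ = 1.549 m

V₂ = q/y₂ = 43.73/15.11 = 2.894 m/s; Fr₂ = V₂/√(g·y₂) = 0.2377.
The Bélanger relation is symmetric: y₁/y₂ = ½[√(1 + 8Fr₂²) − 1] = ½[√1.4521 − 1] = 0.1025.
y₁ = 0.1025 × 15.11 = 1.549 m.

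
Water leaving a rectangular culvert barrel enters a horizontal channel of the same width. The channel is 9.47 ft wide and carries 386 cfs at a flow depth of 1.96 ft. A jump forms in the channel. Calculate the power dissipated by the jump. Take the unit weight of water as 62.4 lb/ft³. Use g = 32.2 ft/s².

q = Q/b = 386/9.47 = 40.8 ft²/s; V₁ = q/y₁ = 20.8 ft/s. Fr₁ = V₁/√(g·y₁) = 2.62.
Bélanger equation: y₂/y₁ = ½[√(1 + 8Fr₁²) − 1] = ½[√55.82 − 1] = 3.24.
y₂ = 3.24 × 1.96 = 6.34 ft.
Head loss: ΔE = (y₂ − y₁)³/(4y₁y₂) = (6.34 − 1.96)³/(4×1.96×6.34) = 84.1/49.7 = 1.69 ft.
P = γ·Q·ΔE/550 = 62.4 × 386 × 1.69 / 550 = 74.1 hp.

P = 74.1 hp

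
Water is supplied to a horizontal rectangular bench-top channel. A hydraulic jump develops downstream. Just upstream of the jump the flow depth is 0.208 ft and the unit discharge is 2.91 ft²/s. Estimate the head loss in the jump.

V₁ = q/y₁ = 2.91/0.208 = 14.0 ft/s. Fr₁ = V₁/√(g·y₁) = 14.0/√(32.2×0.208) = 5.41.
Conjugate-depth relation: y₂/y₁ = ½[√(1 + 8Fr₁²) − 1] = ½[√234.8 − 1] = 7.16.
y₂ = 7.16 × 0.208 = 1.49 ft.
Head loss: ΔE = (y₂ − y₁)³/(4y₁y₂) = (1.49 − 0.208)³/(4×0.208×1.49) = 2.10/1.24 = 1.70 ft.

ΔE = 1.70 ft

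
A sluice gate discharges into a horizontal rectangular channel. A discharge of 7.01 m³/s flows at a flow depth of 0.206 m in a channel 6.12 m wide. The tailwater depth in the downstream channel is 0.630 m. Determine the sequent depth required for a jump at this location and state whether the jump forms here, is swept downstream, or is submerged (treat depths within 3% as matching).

q = Q/b = 7.01/6.12 = 1.15 m²/s; V₁ = q/y₁ = 5.56 m/s. Fr₁ = V₁/√(g·y₁) = 3.91.
By Bélanger, y₂/y₁ = ½[√(1 + 8Fr₁²) − 1] = ½[√123.4 − 1] = 5.05.
y₂ = 5.05 × 0.206 = 1.04 m.
Tailwater y_tw = 0.630 m: y_tw < y₂, so the jump is swept downstream.

y₂ = 1.04 m; the jump is swept downstream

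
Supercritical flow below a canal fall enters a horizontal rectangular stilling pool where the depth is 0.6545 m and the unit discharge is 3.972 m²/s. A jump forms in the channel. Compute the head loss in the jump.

ΔE = 0.3984 m

V₁ = q/y₁ = 3.972/0.6545 = 6.069 m/s. Fr₁ = V₁/√(g·y₁) = 6.069/√(9.81×0.6545) = 2.395.
By Bélanger, y₂/y₁ = ½[√(1 + 8Fr₁²) − 1] = ½[√46.889 − 1] = 2.924.
y₂ = 2.924 × 0.6545 = 1.914 m.
Head loss: ΔE = (y₂ − y₁)³/(4y₁y₂) = (1.914 − 0.6545)³/(4×0.6545×1.914) = 1.996/5.010 = 0.3984 m.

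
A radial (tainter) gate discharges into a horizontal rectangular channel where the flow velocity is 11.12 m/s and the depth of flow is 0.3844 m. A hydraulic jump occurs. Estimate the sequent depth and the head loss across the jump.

y₂ = 2.927 m; ΔE = 3.651 m

Fr₁ = V₁/√(g·y₁) = 11.12/√(9.81×0.3844) = 5.726.
By Bélanger, y₂/y₁ = ½[√(1 + 8Fr₁²) − 1] = ½[√263.33 − 1] = 7.614.
y₂ = 7.614 × 0.3844 = 2.927 m.
Head loss: ΔE = (y₂ − y₁)³/(4y₁y₂) = (2.927 − 0.3844)³/(4×0.3844×2.927) = 16.43/4.500 = 3.651 m.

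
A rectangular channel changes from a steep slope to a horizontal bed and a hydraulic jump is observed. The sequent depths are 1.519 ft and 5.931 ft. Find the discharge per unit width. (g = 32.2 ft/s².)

q = 32.87 ft²/s

For a rectangular channel the momentum equation gives q² = ½·g·y₁·y₂·(y₁ + y₂) = ½×32.2×1.519×5.931×7.450 = 1081.
q = √1081 = 32.87 ft²/s.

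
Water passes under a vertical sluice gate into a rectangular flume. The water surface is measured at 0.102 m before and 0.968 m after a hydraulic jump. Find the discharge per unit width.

For a rectangular channel the momentum equation gives q² = ½·g·y₁·y₂·(y₁ + y₂) = ½×9.81×0.102×0.968×1.07 = 0.518.
q = √0.518 = 0.720 m²/s.

q = 0.720 m²/s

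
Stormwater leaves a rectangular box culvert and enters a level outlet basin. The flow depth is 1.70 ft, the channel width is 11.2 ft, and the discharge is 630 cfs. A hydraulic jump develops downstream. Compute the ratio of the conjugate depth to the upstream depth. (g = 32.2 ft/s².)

y₂/y₁ = 5.84

q = Q/b = 630/11.2 = 56.3 ft²/s; V₁ = q/y₁ = 33.1 ft/s. Fr₁ = V₁/√(g·y₁) = 4.47.
From the momentum equation for a rectangular channel, y₂/y₁ = ½[√(1 + 8Fr₁²) − 1] = ½[√161.0 − 1] = 5.84.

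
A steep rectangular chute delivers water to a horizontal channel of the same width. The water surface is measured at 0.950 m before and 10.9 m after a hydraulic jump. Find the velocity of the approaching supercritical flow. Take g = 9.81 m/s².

V₁ = 25.8 m/s

For a rectangular channel the momentum equation gives q² = ½·g·y₁·y₂·(y₁ + y₂) = ½×9.81×0.950×10.9×11.8 = 602.
q = √602 = 24.5 m²/s.
V₁ = q/y₁ = 24.5/0.950 = 25.8 m/s.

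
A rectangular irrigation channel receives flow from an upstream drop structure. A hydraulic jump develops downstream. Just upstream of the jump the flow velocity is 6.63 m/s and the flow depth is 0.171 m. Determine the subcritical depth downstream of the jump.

Fr₁ = V₁/√(g·y₁) = 6.63/√(9.81×0.171) = 5.12.
By Bélanger, y₂/y₁ = ½[√(1 + 8Fr₁²) − 1] = ½[√210.6 − 1] = 6.76.
y₂ = 6.76 × 0.171 = 1.16 m.

y₂ = 1.16 m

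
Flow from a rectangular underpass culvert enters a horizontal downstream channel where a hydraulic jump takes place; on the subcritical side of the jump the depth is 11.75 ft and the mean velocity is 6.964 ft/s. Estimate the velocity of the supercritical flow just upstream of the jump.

V₁ = 32.91 ft/s

Fr₂ = V₂/√(g·y₂) = 6.964/√(32.2×11.75) = 0.3580.
From the momentum equation (using Fr₂), y₁/y₂ = ½[√(1 + 8Fr₂²) − 1] = ½[√2.0254 − 1] = 0.2116.
y₁ = 0.2116 × 11.75 = 2.486 ft.
V₁ = q/y₁ = 81.83/2.486 = 32.91 ft/s.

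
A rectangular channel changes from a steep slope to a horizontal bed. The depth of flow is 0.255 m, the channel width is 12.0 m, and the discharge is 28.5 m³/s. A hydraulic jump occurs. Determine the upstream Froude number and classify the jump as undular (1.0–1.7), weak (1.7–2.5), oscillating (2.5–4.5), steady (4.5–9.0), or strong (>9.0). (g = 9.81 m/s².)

q = Q/b = 28.5/12.0 = 2.38 m²/s; V₁ = q/y₁ = 9.31 m/s. Fr₁ = V₁/√(g·y₁) = 5.89.
Fr₁ = 5.89 lies in the steady range.

Fr₁ = 5.89; steady jump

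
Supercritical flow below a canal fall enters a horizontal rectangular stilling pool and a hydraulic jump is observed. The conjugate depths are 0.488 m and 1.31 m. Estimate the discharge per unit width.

For a rectangular channel the momentum equation gives q² = ½·g·y₁·y₂·(y₁ + y₂) = ½×9.81×0.488×1.31×1.80 = 5.64.
q = √5.64 = 2.37 m²/s.

q = 2.37 m²/s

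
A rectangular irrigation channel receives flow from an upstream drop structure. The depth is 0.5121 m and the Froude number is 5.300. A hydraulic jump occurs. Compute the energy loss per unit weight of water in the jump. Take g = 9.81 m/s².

Fr₁ = 5.300 (given).
From the momentum equation for a rectangular channel, y₂/y₁ = ½[√(1 + 8Fr₁²) − 1] = ½[√225.72 − 1] = 7.012.
y₂ = 7.012 × 0.5121 = 3.591 m.
Head loss: ΔE = (y₂ − y₁)³/(4y₁y₂) = (3.591 − 0.5121)³/(4×0.5121×3.591) = 29.18/7.355 = 3.967 m.

ΔE = 3.967 m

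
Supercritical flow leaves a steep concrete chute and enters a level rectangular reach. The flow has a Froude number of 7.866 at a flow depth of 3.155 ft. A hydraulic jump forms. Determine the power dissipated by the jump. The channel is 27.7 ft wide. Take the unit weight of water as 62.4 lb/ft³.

Fr₁ = 7.866 (given).
Conjugate-depth relation: y₂/y₁ = ½[√(1 + 8Fr₁²) − 1] = ½[√495.99 − 1] = 10.64.
y₂ = 10.64 × 3.155 = 33.55 ft.
Head loss: ΔE = (y₂ − y₁)³/(4y₁y₂) = (33.55 − 3.155)³/(4×3.155×33.55) = 28094/423.5 = 66.34 ft.
V₁ = Fr₁·√(g·y₁) = 7.866×√(32.2×3.155) = 79.28 ft/s; q = V₁·y₁ = 250.1 ft²/s. Q = q·b = 250.1 × 27.7 = 6929 cfs. P = γ·Q·ΔE/550 = 62.4 × 6929 × 66.34 / 550 = 52153 hp.

P = 52153 hp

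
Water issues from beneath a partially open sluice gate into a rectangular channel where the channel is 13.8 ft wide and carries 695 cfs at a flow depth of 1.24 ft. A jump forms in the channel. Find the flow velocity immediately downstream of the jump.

q = Q/b = 695/13.8 = 50.4 ft²/s; V₁ = q/y₁ = 40.6 ft/s. Fr₁ = V₁/√(g·y₁) = 6.43.
From the momentum equation for a rectangular channel, y₂/y₁ = ½[√(1 + 8Fr₁²) − 1] = ½[√331.5 − 1] = 8.60.
y₂ = 8.60 × 1.24 = 10.7 ft.
V₂ = q/y₂ = 50.4/10.7 = 4.72 ft/s.

V₂ = 4.72 ft/s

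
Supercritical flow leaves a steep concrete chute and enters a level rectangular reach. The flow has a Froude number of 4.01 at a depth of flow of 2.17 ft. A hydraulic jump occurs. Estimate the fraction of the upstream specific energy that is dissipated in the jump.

ΔE/E₁ = 0.393 (39.3%)

Fr₁ = 4.01 (given).
From the momentum equation for a rectangular channel, y₂/y₁ = ½[√(1 + 8Fr₁²) − 1] = ½[√129.6 − 1] = 5.19.
y₂ = 5.19 × 2.17 = 11.3 ft.
E₁ = y₁(1 + Fr₁²/2) = 2.17×(1 + 4.01²/2) = 19.6 ft. ΔE = (y₂ − y₁)³/(4y₁y₂) = 7.70 ft. ΔE/E₁ = 7.70/19.6 = 0.393.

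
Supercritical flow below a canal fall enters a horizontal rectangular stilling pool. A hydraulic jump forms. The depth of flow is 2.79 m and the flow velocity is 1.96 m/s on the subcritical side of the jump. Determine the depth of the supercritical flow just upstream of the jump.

y₁ = 0.638 m

Fr₂ = V₂/√(g·y₂) = 1.96/√(9.81×2.79) = 0.375.
Applying the sequent-depth relation in reverse, y₁/y₂ = ½[√(1 + 8Fr₂²) − 1] = ½[√2.123 − 1] = 0.229.
y₁ = 0.229 × 2.79 = 0.638 m.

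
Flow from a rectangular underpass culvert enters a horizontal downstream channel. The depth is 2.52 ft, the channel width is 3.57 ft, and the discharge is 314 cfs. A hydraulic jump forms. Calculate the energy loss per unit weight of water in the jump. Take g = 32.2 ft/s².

ΔE = 8.07 ft

q = Q/b = 314/3.57 = 88.0 ft²/s; V₁ = q/y₁ = 34.9 ft/s. Fr₁ = V₁/√(g·y₁) = 3.87.
Conjugate-depth relation: y₂/y₁ = ½[√(1 + 8Fr₁²) − 1] = ½[√121.1 − 1] = 5.00.
y₂ = 5.00 × 2.52 = 12.6 ft.
V₂ = q/y₂ = 88.0/12.6 = 6.98 ft/s. E₁ = y₁ + V₁²/2g = 21.4 ft; E₂ = y₂ + V₂²/2g = 13.4 ft. ΔE = E₁ − E₂ = 8.07 ft.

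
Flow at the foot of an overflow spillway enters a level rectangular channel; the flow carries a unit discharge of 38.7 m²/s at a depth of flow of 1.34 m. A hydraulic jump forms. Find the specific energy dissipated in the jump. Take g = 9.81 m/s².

ΔE = 29.0 m

V₁ = q/y₁ = 38.7/1.34 = 28.9 m/s. Fr₁ = V₁/√(g·y₁) = 28.9/√(9.81×1.34) = 7.97.
Conjugate-depth relation: y₂/y₁ = ½[√(1 + 8Fr₁²) − 1] = ½[√508.6 − 1] = 10.8.
y₂ = 10.8 × 1.34 = 14.4 m.
Head loss: ΔE = (y₂ − y₁)³/(4y₁y₂) = (14.4 − 1.34)³/(4×1.34×14.4) = 2248/77.4 = 29.0 m.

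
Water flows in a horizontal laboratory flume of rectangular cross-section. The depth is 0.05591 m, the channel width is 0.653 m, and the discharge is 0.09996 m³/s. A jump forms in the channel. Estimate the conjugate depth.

q = Q/b = 0.09996/0.653 = 0.1531 m²/s; V₁ = q/y₁ = 2.738 m/s. Fr₁ = V₁/√(g·y₁) = 3.697.
By Bélanger, y₂/y₁ = ½[√(1 + 8Fr₁²) − 1] = ½[√110.34 − 1] = 4.752.
y₂ = 4.752 × 0.05591 = 0.2657 m.

y₂ = 0.2657 m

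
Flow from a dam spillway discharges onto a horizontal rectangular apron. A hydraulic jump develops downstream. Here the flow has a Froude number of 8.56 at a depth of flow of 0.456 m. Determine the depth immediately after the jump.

Fr₁ = 8.56 (given).
Bélanger equation: y₂/y₁ = ½[√(1 + 8Fr₁²) − 1] = ½[√587.2 − 1] = 11.6.
y₂ = 11.6 × 0.456 = 5.30 m.

y₂ = 5.30 m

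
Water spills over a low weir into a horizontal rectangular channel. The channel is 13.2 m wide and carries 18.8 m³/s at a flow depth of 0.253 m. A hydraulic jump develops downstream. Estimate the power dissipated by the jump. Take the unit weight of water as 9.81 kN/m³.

P = 117 kW

q = Q/b = 18.8/13.2 = 1.42 m²/s; V₁ = q/y₁ = 5.63 m/s. Fr₁ = V₁/√(g·y₁) = 3.57.
From the momentum equation for a rectangular channel, y₂/y₁ = ½[√(1 + 8Fr₁²) − 1] = ½[√103.1 − 1] = 4.58.
y₂ = 4.58 × 0.253 = 1.16 m.
Head loss: ΔE = (y₂ − y₁)³/(4y₁y₂) = (1.16 − 0.253)³/(4×0.253×1.16) = 0.742/1.17 = 0.633 m.
P = γ·Q·ΔE = 9.81 × 18.8 × 0.633 = 117 kW.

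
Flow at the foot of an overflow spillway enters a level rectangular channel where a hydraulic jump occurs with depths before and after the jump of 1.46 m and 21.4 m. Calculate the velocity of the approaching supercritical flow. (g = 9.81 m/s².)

V₁ = 40.5 m/s

For a rectangular channel the momentum equation gives q² = ½·g·y₁·y₂·(y₁ + y₂) = ½×9.81×1.46×21.4×22.9 = 3503.
q = √3503 = 59.2 m²/s.
V₁ = q/y₁ = 59.2/1.46 = 40.5 m/s.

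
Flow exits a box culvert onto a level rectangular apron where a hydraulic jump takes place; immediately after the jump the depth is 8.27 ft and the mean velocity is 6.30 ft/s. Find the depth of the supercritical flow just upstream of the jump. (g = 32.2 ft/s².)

Fr₂ = V₂/√(g·y₂) = 6.30/√(32.2×8.27) = 0.386.
From the momentum equation (using Fr₂), y₁/y₂ = ½[√(1 + 8Fr₂²) − 1] = ½[√2.192 − 1] = 0.240.
y₁ = 0.240 × 8.27 = 1.99 ft.

y₁ = 1.99 ft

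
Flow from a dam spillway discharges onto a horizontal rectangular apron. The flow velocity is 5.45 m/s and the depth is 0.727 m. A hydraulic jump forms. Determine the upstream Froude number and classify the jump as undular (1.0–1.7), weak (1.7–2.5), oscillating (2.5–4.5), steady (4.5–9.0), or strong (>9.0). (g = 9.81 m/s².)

Fr₁ = 2.04; weak jump

Fr₁ = V₁/√(g·y₁) = 5.45/√(9.81×0.727) = 2.04.
Fr₁ = 2.04 lies in the weak range.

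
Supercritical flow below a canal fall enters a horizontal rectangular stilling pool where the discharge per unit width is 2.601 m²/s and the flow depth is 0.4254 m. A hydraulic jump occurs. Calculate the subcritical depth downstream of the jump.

V₁ = q/y₁ = 2.601/0.4254 = 6.114 m/s. Fr₁ = V₁/√(g·y₁) = 6.114/√(9.81×0.4254) = 2.993.
Sequent-depth ratio: y₂/y₁ = ½[√(1 + 8Fr₁²) − 1] = ½[√72.665 − 1] = 3.762.
y₂ = 3.762 × 0.4254 = 1.600 m.

y₂ = 1.600 m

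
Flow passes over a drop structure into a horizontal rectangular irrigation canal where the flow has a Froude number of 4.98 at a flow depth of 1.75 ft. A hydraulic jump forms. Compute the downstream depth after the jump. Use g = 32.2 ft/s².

y₂ = 11.5 ft

Fr₁ = 4.98 (given).
Sequent-depth ratio: y₂/y₁ = ½[√(1 + 8Fr₁²) − 1] = ½[√199.4 − 1] = 6.56.
y₂ = 6.56 × 1.75 = 11.5 ft.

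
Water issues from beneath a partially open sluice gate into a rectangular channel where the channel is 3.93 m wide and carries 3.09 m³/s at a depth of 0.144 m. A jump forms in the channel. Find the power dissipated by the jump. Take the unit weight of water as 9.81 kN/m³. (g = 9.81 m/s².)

P = 22.9 kW

q = Q/b = 3.09/3.93 = 0.786 m²/s; V₁ = q/y₁ = 5.46 m/s. Fr₁ = V₁/√(g·y₁) = 4.59.
From the momentum equation for a rectangular channel, y₂/y₁ = ½[√(1 + 8Fr₁²) − 1] = ½[√169.8 − 1] = 6.02.
y₂ = 6.02 × 0.144 = 0.866 m.
Head loss: ΔE = (y₂ − y₁)³/(4y₁y₂) = (0.866 − 0.144)³/(4×0.144×0.866) = 0.377/0.499 = 0.755 m.
P = γ·Q·ΔE = 9.81 × 3.09 × 0.755 = 22.9 kW.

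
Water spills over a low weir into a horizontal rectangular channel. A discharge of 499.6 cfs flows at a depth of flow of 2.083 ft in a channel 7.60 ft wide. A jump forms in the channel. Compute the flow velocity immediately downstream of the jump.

V₂ = 6.347 ft/s

q = Q/b = 499.6/7.60 = 65.74 ft²/s; V₁ = q/y₁ = 31.56 ft/s. Fr₁ = V₁/√(g·y₁) = 3.853.
From the momentum equation for a rectangular channel, y₂/y₁ = ½[√(1 + 8Fr₁²) − 1] = ½[√119.79 − 1] = 4.972.
y₂ = 4.972 × 2.083 = 10.36 ft.
V₂ = q/y₂ = 65.74/10.36 = 6.347 ft/s.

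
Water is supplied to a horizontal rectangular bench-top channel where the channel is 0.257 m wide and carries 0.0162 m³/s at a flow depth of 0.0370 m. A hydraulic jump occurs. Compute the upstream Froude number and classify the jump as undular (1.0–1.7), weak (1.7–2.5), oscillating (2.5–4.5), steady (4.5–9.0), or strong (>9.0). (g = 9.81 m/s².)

Fr₁ = 2.83; oscillating jump

q = Q/b = 0.0162/0.257 = 0.0630 m²/s; V₁ = q/y₁ = 1.70 m/s. Fr₁ = V₁/√(g·y₁) = 2.83.
Fr₁ = 2.83 lies in the oscillating range.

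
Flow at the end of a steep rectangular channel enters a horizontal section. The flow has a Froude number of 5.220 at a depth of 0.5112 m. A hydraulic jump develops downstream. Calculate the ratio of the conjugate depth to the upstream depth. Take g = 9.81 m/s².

Fr₁ = 5.220 (given).
By Bélanger, y₂/y₁ = ½[√(1 + 8Fr₁²) − 1] = ½[√218.99 − 1] = 6.899.

y₂/y₁ = 6.899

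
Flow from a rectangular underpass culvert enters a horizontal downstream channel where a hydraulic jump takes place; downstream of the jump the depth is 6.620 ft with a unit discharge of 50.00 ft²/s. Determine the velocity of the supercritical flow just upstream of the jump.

V₁ = 19.56 ft/s

V₂ = q/y₂ = 50.00/6.620 = 7.553 ft/s; Fr₂ = V₂/√(g·y₂) = 0.5173.
Since the conjugate-depth ratio holds either way, y₁/y₂ = ½[√(1 + 8Fr₂²) − 1] = ½[√3.1409 − 1] = 0.3861.
y₁ = 0.3861 × 6.620 = 2.556 ft.
V₁ = q/y₁ = 50.00/2.556 = 19.56 ft/s.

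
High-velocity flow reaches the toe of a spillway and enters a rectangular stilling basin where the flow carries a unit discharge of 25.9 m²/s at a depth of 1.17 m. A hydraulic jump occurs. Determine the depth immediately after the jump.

V₁ = q/y₁ = 25.9/1.17 = 22.1 m/s. Fr₁ = V₁/√(g·y₁) = 22.1/√(9.81×1.17) = 6.53.
Bélanger equation: y₂/y₁ = ½[√(1 + 8Fr₁²) − 1] = ½[√342.6 − 1] = 8.75.
y₂ = 8.75 × 1.17 = 10.2 m.

y₂ = 10.2 m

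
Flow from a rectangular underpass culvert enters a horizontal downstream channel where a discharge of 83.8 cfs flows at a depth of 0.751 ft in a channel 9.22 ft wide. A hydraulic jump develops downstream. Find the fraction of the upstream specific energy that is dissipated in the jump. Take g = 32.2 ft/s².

ΔE/E₁ = 0.169 (16.9%)

q = Q/b = 83.8/9.22 = 9.09 ft²/s; V₁ = q/y₁ = 12.1 ft/s. Fr₁ = V₁/√(g·y₁) = 2.46.
From the momentum equation for a rectangular channel, y₂/y₁ = ½[√(1 + 8Fr₁²) − 1] = ½[√49.46 − 1] = 3.02.
y₂ = 3.02 × 0.751 = 2.27 ft.
E₁ = y₁ + V₁²/2g = 3.03 ft. ΔE = (y₂ − y₁)³/(4y₁y₂) = 0.510 ft. ΔE/E₁ = 0.510/3.03 = 0.169.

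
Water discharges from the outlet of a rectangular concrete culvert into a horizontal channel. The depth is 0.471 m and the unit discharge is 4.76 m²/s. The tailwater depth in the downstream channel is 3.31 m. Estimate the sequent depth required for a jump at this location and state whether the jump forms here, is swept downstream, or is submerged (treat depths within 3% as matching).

y₂ = 2.91 m; the jump is submerged

V₁ = q/y₁ = 4.76/0.471 = 10.1 m/s. Fr₁ = V₁/√(g·y₁) = 10.1/√(9.81×0.471) = 4.70.
Sequent-depth ratio: y₂/y₁ = ½[√(1 + 8Fr₁²) − 1] = ½[√177.8 − 1] = 6.17.
y₂ = 6.17 × 0.471 = 2.91 m.
Tailwater y_tw = 3.31 m: y_tw > y₂, so the jump is submerged.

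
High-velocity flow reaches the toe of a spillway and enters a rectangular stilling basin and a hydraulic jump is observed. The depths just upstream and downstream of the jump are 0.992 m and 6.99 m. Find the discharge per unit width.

For a rectangular channel the momentum equation gives q² = ½·g·y₁·y₂·(y₁ + y₂) = ½×9.81×0.992×6.99×7.98 = 271.
q = √271 = 16.5 m²/s.

q = 16.5 m²/s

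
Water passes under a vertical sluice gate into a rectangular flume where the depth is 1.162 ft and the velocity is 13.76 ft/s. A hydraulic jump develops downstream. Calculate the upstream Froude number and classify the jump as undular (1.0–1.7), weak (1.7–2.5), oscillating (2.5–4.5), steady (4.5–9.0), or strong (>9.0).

Fr₁ = 2.250; weak jump

Fr₁ = V₁/√(g·y₁) = 13.76/√(32.2×1.162) = 2.250.
Fr₁ = 2.250 lies in the weak range.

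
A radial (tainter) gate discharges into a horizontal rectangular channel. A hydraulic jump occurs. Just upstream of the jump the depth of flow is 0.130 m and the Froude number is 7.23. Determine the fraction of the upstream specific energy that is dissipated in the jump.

Fr₁ = 7.23 (given).
Conjugate-depth relation: y₂/y₁ = ½[√(1 + 8Fr₁²) − 1] = ½[√419.2 − 1] = 9.74.
y₂ = 9.74 × 0.130 = 1.27 m.
E₁ = y₁(1 + Fr₁²/2) = 0.130×(1 + 7.23²/2) = 3.53 m. ΔE = (y₂ − y₁)³/(4y₁y₂) = 2.23 m. ΔE/E₁ = 2.23/3.53 = 0.631.

ΔE/E₁ = 0.631 (63.1%)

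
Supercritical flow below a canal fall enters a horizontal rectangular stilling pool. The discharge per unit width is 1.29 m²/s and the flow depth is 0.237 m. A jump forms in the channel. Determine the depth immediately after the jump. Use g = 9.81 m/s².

y₂ = 1.08 m

V₁ = q/y₁ = 1.29/0.237 = 5.44 m/s. Fr₁ = V₁/√(g·y₁) = 5.44/√(9.81×0.237) = 3.57.
From the momentum equation for a rectangular channel, y₂/y₁ = ½[√(1 + 8Fr₁²) − 1] = ½[√102.9 − 1] = 4.57.
y₂ = 4.57 × 0.237 = 1.08 m.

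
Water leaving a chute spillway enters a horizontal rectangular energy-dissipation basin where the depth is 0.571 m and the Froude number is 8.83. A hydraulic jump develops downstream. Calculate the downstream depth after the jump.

Fr₁ = 8.83 (given).
From the momentum equation for a rectangular channel, y₂/y₁ = ½[√(1 + 8Fr₁²) − 1] = ½[√624.8 − 1] = 12.0.
y₂ = 12.0 × 0.571 = 6.85 m.

y₂ = 6.85 m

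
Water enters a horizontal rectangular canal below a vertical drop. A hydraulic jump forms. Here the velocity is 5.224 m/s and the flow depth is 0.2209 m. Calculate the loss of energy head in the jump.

Fr₁ = V₁/√(g·y₁) = 5.224/√(9.81×0.2209) = 3.549.
By Bélanger, y₂/y₁ = ½[√(1 + 8Fr₁²) − 1] = ½[√101.75 − 1] = 4.543.
y₂ = 4.543 × 0.2209 = 1.004 m.
q = V₁·y₁ = 5.224 × 0.2209 = 1.154 m²/s. V₂ = q/y₂ = 1.154/1.004 = 1.150 m/s. E₁ = y₁ + V₁²/2g = 1.612 m; E₂ = y₂ + V₂²/2g = 1.071 m. ΔE = E₁ − E₂ = 0.5408 m.

ΔE = 0.5408 m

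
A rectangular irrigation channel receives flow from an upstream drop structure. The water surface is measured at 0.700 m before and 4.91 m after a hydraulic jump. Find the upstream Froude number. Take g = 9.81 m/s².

For a rectangular channel the momentum equation gives q² = ½·g·y₁·y₂·(y₁ + y₂) = ½×9.81×0.700×4.91×5.61 = 94.6.
q = √94.6 = 9.73 m²/s.
V₁ = q/y₁ = 13.9 m/s; Fr₁ = V₁/√(g·y₁) = 5.30.

Fr₁ = 5.30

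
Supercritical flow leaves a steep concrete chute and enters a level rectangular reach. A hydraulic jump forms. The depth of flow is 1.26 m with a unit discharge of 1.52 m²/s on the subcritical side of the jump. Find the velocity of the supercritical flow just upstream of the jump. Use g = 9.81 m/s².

V₁ = 6.13 m/s

V₂ = q/y₂ = 1.52/1.26 = 1.21 m/s; Fr₂ = V₂/√(g·y₂) = 0.343.
Since the conjugate-depth ratio holds either way, y₁/y₂ = ½[√(1 + 8Fr₂²) − 1] = ½[√1.942 − 1] = 0.197.
y₁ = 0.197 × 1.26 = 0.248 m.
V₁ = q/y₁ = 1.52/0.248 = 6.13 m/s.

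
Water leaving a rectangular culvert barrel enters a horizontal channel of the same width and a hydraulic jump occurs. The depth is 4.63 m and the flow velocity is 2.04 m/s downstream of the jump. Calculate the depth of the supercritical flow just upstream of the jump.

Fr₂ = V₂/√(g·y₂) = 2.04/√(9.81×4.63) = 0.303.
The Bélanger relation is symmetric: y₁/y₂ = ½[√(1 + 8Fr₂²) − 1] = ½[√1.733 − 1] = 0.158.
y₁ = 0.158 × 4.63 = 0.733 m.

y₁ = 0.733 m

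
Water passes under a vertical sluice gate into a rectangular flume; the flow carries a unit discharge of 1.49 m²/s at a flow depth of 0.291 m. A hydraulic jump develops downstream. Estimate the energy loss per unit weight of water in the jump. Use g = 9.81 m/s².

ΔE = 0.425 m

V₁ = q/y₁ = 1.49/0.291 = 5.12 m/s. Fr₁ = V₁/√(g·y₁) = 5.12/√(9.81×0.291) = 3.03.
From the momentum equation for a rectangular channel, y₂/y₁ = ½[√(1 + 8Fr₁²) − 1] = ½[√74.47 − 1] = 3.81.
y₂ = 3.81 × 0.291 = 1.11 m.
V₂ = q/y₂ = 1.49/1.11 = 1.34 m/s. E₁ = y₁ + V₁²/2g = 1.63 m; E₂ = y₂ + V₂²/2g = 1.20 m. ΔE = E₁ − E₂ = 0.425 m.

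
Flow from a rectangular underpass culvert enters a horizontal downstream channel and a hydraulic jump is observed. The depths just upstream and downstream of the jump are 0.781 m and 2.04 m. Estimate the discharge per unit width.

q = 4.70 m²/s

For a rectangular channel the momentum equation gives q² = ½·g·y₁·y₂·(y₁ + y₂) = ½×9.81×0.781×2.04×2.82 = 22.0.
q = √22.0 = 4.70 m²/s.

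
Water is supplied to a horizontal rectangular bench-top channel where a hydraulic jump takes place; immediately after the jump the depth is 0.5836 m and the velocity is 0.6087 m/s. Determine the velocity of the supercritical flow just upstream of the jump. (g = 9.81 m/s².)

V₁ = 5.248 m/s

Fr₂ = V₂/√(g·y₂) = 0.6087/√(9.81×0.5836) = 0.2544.
From the momentum equation (using Fr₂), y₁/y₂ = ½[√(1 + 8Fr₂²) − 1] = ½[√1.5177 − 1] = 0.1160.
y₁ = 0.1160 × 0.5836 = 0.06769 m.
V₁ = q/y₁ = 0.3552/0.06769 = 5.248 m/s.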